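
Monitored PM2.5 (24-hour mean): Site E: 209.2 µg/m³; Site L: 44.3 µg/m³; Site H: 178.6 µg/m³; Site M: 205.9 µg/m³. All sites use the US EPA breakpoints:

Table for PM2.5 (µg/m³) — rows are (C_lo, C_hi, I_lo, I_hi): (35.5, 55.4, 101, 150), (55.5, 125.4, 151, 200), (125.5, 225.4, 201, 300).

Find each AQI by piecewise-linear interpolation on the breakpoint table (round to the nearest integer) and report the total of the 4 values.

942

Site E: 209.2 lies in 125.5–225.4, so I_lo=201, I_hi=300, C_lo=125.5, C_hi=225.4.
(300−201)/(225.4−125.5) × (209.2−125.5) + 201 = 99/99.9 × 83.7 + 201 ≈ 283.95 → 284.
Site L 44.3: bracket 35.5–55.4 → index 101–150; slope 49/19.9, offset 8.8.
AQI = 101 + 49/19.9·8.8 ≈ 122.67 ⇒ 123.
Site H 178.6: bracket 125.5–225.4 → index 201–300; slope 99/99.9, offset 53.1.
AQI = 201 + 99/99.9·53.1 ≈ 253.62 ⇒ 254.
Site M: 205.9 lies in 125.5–225.4, so I_lo=201, I_hi=300, C_lo=125.5, C_hi=225.4.
(300−201)/(225.4−125.5) × (205.9−125.5) + 201 = 99/99.9 × 80.4 + 201 ≈ 280.68 → 281.
AQIs: Site E=284, Site L=123, Site H=254, Site M=281. Sum = 284 + 123 + 254 + 281 = 942.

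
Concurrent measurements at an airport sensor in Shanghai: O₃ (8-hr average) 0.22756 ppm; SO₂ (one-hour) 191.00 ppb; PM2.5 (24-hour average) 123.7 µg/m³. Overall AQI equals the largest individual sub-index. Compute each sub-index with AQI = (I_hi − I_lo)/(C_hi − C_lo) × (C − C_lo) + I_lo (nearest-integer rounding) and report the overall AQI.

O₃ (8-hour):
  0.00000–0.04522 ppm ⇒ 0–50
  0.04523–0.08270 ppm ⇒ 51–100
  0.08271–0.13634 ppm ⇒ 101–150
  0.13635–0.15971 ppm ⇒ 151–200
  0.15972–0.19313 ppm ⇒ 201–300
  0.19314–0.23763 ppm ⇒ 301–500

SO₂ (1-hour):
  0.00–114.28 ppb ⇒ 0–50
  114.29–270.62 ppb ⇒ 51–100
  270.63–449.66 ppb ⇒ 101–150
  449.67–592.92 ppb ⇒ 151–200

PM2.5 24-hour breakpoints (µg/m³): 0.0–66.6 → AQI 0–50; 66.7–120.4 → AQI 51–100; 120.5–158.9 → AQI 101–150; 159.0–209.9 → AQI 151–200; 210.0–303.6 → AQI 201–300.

455

O₃: 0.22756 lies in 0.19314–0.23763, so I_lo=301, I_hi=500, C_lo=0.19314, C_hi=0.23763.
(500−301)/(0.23763−0.19314) × (0.22756−0.19314) + 301 = 199/0.04449 × 0.03442 + 301 ≈ 454.96 → 455.
SO₂: row 114.29–270.62 (AQI 51–100). (100−51)·(191.00−114.29)/(270.62−114.29) + 51 = 49·76.71/156.33 + 51 ≈ 75.04 → 75.
PM2.5: 123.7 ∈ [120.5, 158.9] ↔ index [101, 150].
101 + (123.7−120.5)·(150−101)/(158.9−120.5) = 101 + 3.2·49/38.4 ≈ 105.08, so AQI = 105.
Sub-indices: O₃→455, SO₂→75, PM2.5→105. Overall AQI = max = 455; dominant pollutant is O₃.
AQI 455: Hazardous.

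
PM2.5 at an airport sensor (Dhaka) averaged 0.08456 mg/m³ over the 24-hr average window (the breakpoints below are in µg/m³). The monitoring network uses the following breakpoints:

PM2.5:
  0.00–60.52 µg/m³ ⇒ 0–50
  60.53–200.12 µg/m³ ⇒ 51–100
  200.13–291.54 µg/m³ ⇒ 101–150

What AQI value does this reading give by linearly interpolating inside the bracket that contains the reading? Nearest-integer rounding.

Convert: 0.08456 mg/m³ = 84.56 µg/m³.
PM2.5: row 60.53–200.12 (AQI 51–100). (100−51)·(84.56−60.53)/(200.12−60.53) + 51 = 49·24.03/139.59 + 51 ≈ 59.44 → 59.

59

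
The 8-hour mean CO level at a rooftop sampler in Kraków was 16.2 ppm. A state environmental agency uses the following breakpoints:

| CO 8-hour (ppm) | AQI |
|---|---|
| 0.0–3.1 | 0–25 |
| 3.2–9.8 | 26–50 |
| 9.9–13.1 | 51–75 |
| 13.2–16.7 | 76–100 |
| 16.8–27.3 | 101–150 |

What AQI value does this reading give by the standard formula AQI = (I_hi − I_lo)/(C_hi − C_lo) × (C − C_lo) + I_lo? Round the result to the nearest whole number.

CO: 16.2 ∈ [13.2, 16.7] ↔ index [76, 100].
76 + (16.2−13.2)·(100−76)/(16.7−13.2) = 76 + 3.0·24/3.5 ≈ 96.57, so AQI = 97.

97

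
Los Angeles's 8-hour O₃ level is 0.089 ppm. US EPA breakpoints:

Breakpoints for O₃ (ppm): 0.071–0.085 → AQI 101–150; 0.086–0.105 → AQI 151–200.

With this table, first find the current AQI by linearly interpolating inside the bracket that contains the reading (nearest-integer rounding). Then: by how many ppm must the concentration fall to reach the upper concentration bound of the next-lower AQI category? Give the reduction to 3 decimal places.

O₃: row 0.086–0.105 (AQI 151–200). (200−151)·(0.089−0.086)/(0.105−0.086) + 151 = 49·0.003/0.019 + 151 ≈ 158.74 → 159.
Current AQI 159 is in the Unhealthy range (151–200). The next-lower category tops out at AQI 150, whose upper concentration bound is 0.085 ppm.
Reduction needed = 0.089 − 0.085 = 0.004 ppm.

0.004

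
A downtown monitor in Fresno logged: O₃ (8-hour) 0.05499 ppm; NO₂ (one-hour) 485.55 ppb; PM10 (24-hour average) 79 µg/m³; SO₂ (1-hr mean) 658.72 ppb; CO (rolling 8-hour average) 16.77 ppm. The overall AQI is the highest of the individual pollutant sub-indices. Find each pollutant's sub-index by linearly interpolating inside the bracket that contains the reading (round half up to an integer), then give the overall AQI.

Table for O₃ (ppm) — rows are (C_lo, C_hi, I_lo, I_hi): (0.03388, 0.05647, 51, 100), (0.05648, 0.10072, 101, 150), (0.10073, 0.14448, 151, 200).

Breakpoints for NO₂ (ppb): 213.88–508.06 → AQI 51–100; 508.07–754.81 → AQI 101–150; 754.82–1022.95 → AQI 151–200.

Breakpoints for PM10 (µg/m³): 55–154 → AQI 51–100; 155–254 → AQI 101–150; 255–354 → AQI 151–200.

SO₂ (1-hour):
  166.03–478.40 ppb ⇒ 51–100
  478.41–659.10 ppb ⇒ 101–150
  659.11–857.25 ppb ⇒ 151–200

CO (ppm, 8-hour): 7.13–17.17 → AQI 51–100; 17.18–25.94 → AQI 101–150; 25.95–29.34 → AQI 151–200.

O₃ 0.05499: bracket 0.03388–0.05647 → index 51–100; slope 49/0.02259, offset 0.02111.
AQI = 51 + 49/0.02259·0.02111 ≈ 96.79 ⇒ 97.
NO₂: 485.55 lies in 213.88–508.06, so I_lo=51, I_hi=100, C_lo=213.88, C_hi=508.06.
(100−51)/(508.06−213.88) × (485.55−213.88) + 51 = 49/294.18 × 271.67 + 51 ≈ 96.25 → 96.
PM10: 79 lies in 55–154, so I_lo=51, I_hi=100, C_lo=55, C_hi=154.
(100−51)/(154−55) × (79−55) + 51 = 49/99 × 24 + 51 ≈ 62.88 → 63.
SO₂ 658.72: bracket 478.41–659.10 → index 101–150; slope 49/180.69, offset 180.31.
AQI = 101 + 49/180.69·180.31 ≈ 149.90 ⇒ 150.
CO 16.77: bracket 7.13–17.17 → index 51–100; slope 49/10.04, offset 9.64.
AQI = 51 + 49/10.04·9.64 ≈ 98.05 ⇒ 98.
Sub-indices: O₃→97, NO₂→96, PM10→63, SO₂→150, CO→98. Overall AQI = max = 150; dominant pollutant is SO₂.

150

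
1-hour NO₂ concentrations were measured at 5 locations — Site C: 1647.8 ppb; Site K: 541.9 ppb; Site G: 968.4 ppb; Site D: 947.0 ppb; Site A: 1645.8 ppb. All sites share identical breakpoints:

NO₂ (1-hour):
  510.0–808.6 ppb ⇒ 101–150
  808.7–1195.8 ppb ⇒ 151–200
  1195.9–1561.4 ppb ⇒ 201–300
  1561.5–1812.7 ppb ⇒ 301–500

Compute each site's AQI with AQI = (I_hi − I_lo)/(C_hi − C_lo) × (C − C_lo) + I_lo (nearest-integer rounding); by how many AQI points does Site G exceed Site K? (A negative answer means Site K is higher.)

65

Site C: 1647.8 ∈ [1561.5, 1812.7] ↔ index [301, 500].
301 + (1647.8−1561.5)·(500−301)/(1812.7−1561.5) = 301 + 86.3·199/251.2 ≈ 369.37, so AQI = 369.
Site K: 541.9 ∈ [510.0, 808.6] ↔ index [101, 150].
101 + (541.9−510.0)·(150−101)/(808.6−510.0) = 101 + 31.9·49/298.6 ≈ 106.23, so AQI = 106.
Site G 968.4: bracket 808.7–1195.8 → index 151–200; slope 49/387.1, offset 159.7.
AQI = 151 + 49/387.1·159.7 ≈ 171.22 ⇒ 171.
Site D 947.0: bracket 808.7–1195.8 → index 151–200; slope 49/387.1, offset 138.3.
AQI = 151 + 49/387.1·138.3 ≈ 168.51 ⇒ 169.
Site A 1645.8: bracket 1561.5–1812.7 → index 301–500; slope 199/251.2, offset 84.3.
AQI = 301 + 199/251.2·84.3 ≈ 367.78 ⇒ 368.
AQIs: Site C=369, Site K=106, Site G=171, Site D=169, Site A=368. Site G (171) − Site K (106) = 65.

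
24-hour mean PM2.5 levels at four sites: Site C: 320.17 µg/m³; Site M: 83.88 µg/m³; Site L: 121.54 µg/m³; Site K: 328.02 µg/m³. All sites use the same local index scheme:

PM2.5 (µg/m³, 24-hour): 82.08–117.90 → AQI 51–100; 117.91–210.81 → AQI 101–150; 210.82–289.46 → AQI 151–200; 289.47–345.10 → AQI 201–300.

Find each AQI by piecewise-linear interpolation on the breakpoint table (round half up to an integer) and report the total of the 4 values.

682

Site C 320.17: bracket 289.47–345.10 → index 201–300; slope 99/55.63, offset 30.70.
AQI = 201 + 99/55.63·30.70 ≈ 255.63 ⇒ 256.
Site M: 83.88 lies in 82.08–117.90, so I_lo=51, I_hi=100, C_lo=82.08, C_hi=117.90.
(100−51)/(117.90−82.08) × (83.88−82.08) + 51 = 49/35.82 × 1.80 + 51 ≈ 53.46 → 53.
Site L: row 117.91–210.81 (AQI 101–150). (150−101)·(121.54−117.91)/(210.81−117.91) + 101 = 49·3.63/92.90 + 101 ≈ 102.91 → 103.
Site K: 328.02 lies in 289.47–345.10, so I_lo=201, I_hi=300, C_lo=289.47, C_hi=345.10.
(300−201)/(345.10−289.47) × (328.02−289.47) + 201 = 99/55.63 × 38.55 + 201 ≈ 269.60 → 270.
AQIs: Site C=256, Site M=53, Site L=103, Site K=270. Sum = 256 + 53 + 103 + 270 = 682.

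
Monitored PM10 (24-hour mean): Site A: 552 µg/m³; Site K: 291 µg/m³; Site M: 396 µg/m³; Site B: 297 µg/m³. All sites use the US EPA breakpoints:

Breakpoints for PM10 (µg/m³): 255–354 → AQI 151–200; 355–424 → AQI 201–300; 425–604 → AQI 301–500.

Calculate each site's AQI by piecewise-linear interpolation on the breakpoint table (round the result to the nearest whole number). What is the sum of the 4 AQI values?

Site A: row 425–604 (AQI 301–500). (500−301)·(552−425)/(604−425) + 301 = 199·127/179 + 301 ≈ 442.19 → 442.
Site K: row 255–354 (AQI 151–200). (200−151)·(291−255)/(354−255) + 151 = 49·36/99 + 151 ≈ 168.82 → 169.
Site M 396: bracket 355–424 → index 201–300; slope 99/69, offset 41.
AQI = 201 + 99/69·41 ≈ 259.83 ⇒ 260.
Site B: row 255–354 (AQI 151–200). (200−151)·(297−255)/(354−255) + 151 = 49·42/99 + 151 ≈ 171.79 → 172.
AQIs: Site A=442, Site K=169, Site M=260, Site B=172. Sum = 442 + 169 + 260 + 172 = 1043.

1043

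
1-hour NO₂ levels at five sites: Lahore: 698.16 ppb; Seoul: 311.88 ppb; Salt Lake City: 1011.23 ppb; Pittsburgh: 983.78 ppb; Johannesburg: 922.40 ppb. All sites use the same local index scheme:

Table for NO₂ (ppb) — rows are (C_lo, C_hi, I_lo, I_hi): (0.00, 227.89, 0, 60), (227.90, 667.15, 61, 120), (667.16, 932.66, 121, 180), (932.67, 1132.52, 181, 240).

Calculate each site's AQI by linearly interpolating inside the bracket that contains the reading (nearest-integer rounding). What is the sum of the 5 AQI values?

Lahore: row 667.16–932.66 (AQI 121–180). (180−121)·(698.16−667.16)/(932.66−667.16) + 121 = 59·31.00/265.50 + 121 ≈ 127.89 → 128.
Seoul: row 227.90–667.15 (AQI 61–120). (120−61)·(311.88−227.90)/(667.15−227.90) + 61 = 59·83.98/439.25 + 61 ≈ 72.28 → 72.
Salt Lake City 1011.23: bracket 932.67–1132.52 → index 181–240; slope 59/199.85, offset 78.56.
AQI = 181 + 59/199.85·78.56 ≈ 204.19 ⇒ 204.
Pittsburgh: row 932.67–1132.52 (AQI 181–240). (240−181)·(983.78−932.67)/(1132.52−932.67) + 181 = 59·51.11/199.85 + 181 ≈ 196.09 → 196.
Johannesburg: 922.40 lies in 667.16–932.66, so I_lo=121, I_hi=180, C_lo=667.16, C_hi=932.66.
(180−121)/(932.66−667.16) × (922.40−667.16) + 121 = 59/265.50 × 255.24 + 121 ≈ 177.72 → 178.
AQIs: Lahore=128, Seoul=72, Salt Lake City=204, Pittsburgh=196, Johannesburg=178. Sum = 128 + 72 + 204 + 196 + 178 = 778.

778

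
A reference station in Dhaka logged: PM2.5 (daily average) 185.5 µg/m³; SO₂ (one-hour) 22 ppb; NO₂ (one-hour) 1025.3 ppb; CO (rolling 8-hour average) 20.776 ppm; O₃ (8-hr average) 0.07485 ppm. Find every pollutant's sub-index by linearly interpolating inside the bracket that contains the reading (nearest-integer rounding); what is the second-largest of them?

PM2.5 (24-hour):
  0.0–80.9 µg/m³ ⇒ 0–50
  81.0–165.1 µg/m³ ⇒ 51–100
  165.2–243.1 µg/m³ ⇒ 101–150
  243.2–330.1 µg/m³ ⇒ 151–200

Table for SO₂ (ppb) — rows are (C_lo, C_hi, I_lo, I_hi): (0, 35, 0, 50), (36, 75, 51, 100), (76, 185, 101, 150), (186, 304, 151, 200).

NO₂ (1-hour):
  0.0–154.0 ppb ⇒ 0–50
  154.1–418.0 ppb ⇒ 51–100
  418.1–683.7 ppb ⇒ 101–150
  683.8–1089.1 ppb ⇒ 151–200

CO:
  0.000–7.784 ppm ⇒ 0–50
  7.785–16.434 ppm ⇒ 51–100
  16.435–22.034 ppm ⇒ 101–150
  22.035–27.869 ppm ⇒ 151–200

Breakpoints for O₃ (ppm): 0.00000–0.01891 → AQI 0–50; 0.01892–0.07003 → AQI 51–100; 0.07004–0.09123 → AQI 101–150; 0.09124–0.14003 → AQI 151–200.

139

PM2.5: 185.5 lies in 165.2–243.1, so I_lo=101, I_hi=150, C_lo=165.2, C_hi=243.1.
(150−101)/(243.1−165.2) × (185.5−165.2) + 101 = 49/77.9 × 20.3 + 101 ≈ 113.77 → 114.
SO₂: 22 lies in 0–35, so I_lo=0, I_hi=50, C_lo=0, C_hi=35.
(50−0)/(35−0) × (22−0) + 0 = 50/35 × 22 + 0 ≈ 31.43 → 31.
NO₂: row 683.8–1089.1 (AQI 151–200). (200−151)·(1025.3−683.8)/(1089.1−683.8) + 151 = 49·341.5/405.3 + 151 ≈ 192.29 → 192.
CO: 20.776 lies in 16.435–22.034, so I_lo=101, I_hi=150, C_lo=16.435, C_hi=22.034.
(150−101)/(22.034−16.435) × (20.776−16.435) + 101 = 49/5.599 × 4.341 + 101 ≈ 138.99 → 139.
O₃: row 0.07004–0.09123 (AQI 101–150). (150−101)·(0.07485−0.07004)/(0.09123−0.07004) + 101 = 49·0.00481/0.02119 + 101 ≈ 112.12 → 112.
Sub-indices: PM2.5→114, SO₂→31, NO₂→192, CO→139, O₃→112. Ranked high→low: 192, 139, 114, 112, 31. Second-highest sub-index = 139.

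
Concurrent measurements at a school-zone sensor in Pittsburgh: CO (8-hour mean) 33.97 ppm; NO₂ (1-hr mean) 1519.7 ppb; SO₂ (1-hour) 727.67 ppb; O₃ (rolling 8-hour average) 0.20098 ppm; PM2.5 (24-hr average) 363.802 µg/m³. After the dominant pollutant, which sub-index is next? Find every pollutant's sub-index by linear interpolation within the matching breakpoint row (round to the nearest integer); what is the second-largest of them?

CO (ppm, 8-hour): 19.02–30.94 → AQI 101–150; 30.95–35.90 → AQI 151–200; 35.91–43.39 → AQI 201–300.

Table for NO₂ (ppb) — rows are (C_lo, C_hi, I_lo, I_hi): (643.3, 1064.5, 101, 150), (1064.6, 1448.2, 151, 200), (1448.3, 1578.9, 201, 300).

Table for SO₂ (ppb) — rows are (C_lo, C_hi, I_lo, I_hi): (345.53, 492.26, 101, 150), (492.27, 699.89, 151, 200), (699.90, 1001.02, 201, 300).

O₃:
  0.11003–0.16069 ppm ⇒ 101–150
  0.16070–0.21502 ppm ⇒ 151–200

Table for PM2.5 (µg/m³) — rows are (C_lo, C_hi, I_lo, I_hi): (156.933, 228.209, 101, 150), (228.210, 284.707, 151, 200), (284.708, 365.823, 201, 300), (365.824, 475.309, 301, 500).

255

CO: 33.97 lies in 30.95–35.90, so I_lo=151, I_hi=200, C_lo=30.95, C_hi=35.90.
(200−151)/(35.90−30.95) × (33.97−30.95) + 151 = 49/4.95 × 3.02 + 151 ≈ 180.89 → 181.
NO₂: 1519.7 lies in 1448.3–1578.9, so I_lo=201, I_hi=300, C_lo=1448.3, C_hi=1578.9.
(300−201)/(1578.9−1448.3) × (1519.7−1448.3) + 201 = 99/130.6 × 71.4 + 201 ≈ 255.12 → 255.
SO₂ 727.67: bracket 699.90–1001.02 → index 201–300; slope 99/301.12, offset 27.77.
AQI = 201 + 99/301.12·27.77 ≈ 210.13 ⇒ 210.
O₃ 0.20098: bracket 0.16070–0.21502 → index 151–200; slope 49/0.05432, offset 0.04028.
AQI = 151 + 49/0.05432·0.04028 ≈ 187.34 ⇒ 187.
PM2.5: 363.802 lies in 284.708–365.823, so I_lo=201, I_hi=300, C_lo=284.708, C_hi=365.823.
(300−201)/(365.823−284.708) × (363.802−284.708) + 201 = 99/81.115 × 79.094 + 201 ≈ 297.53 → 298.
Sub-indices: CO→181, NO₂→255, SO₂→210, O₃→187, PM2.5→298. Ranked high→low: 298, 255, 210, 187, 181. Second-highest sub-index = 255.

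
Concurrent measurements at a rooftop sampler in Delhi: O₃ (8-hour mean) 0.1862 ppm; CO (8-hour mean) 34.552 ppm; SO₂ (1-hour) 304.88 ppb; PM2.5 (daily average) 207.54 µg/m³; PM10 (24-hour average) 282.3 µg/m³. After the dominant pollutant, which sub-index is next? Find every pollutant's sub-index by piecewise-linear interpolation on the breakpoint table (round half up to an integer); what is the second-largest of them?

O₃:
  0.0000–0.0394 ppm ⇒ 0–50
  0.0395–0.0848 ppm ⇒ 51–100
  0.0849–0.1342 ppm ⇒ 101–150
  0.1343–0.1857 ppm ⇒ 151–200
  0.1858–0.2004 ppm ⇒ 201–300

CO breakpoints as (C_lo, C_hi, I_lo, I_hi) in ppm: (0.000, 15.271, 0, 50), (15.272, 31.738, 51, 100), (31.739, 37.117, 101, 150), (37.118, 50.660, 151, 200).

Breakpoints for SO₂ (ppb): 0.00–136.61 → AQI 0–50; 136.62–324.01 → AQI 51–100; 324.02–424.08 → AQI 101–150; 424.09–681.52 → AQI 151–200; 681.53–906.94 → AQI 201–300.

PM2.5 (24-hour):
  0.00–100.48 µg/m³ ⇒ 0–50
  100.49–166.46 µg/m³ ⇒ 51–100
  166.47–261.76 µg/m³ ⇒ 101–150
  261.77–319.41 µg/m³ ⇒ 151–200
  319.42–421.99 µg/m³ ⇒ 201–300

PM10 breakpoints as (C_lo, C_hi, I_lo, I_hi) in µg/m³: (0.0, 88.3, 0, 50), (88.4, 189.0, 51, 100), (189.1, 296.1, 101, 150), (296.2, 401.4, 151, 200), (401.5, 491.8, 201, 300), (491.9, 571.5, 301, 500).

144

O₃: row 0.1858–0.2004 (AQI 201–300). (300−201)·(0.1862−0.1858)/(0.2004−0.1858) + 201 = 99·0.0004/0.0146 + 201 ≈ 203.71 → 204.
CO: 34.552 lies in 31.739–37.117, so I_lo=101, I_hi=150, C_lo=31.739, C_hi=37.117.
(150−101)/(37.117−31.739) × (34.552−31.739) + 101 = 49/5.378 × 2.813 + 101 ≈ 126.63 → 127.
SO₂ 304.88: bracket 136.62–324.01 → index 51–100; slope 49/187.39, offset 168.26.
AQI = 51 + 49/187.39·168.26 ≈ 95.00 ⇒ 95.
PM2.5 207.54: bracket 166.47–261.76 → index 101–150; slope 49/95.29, offset 41.07.
AQI = 101 + 49/95.29·41.07 ≈ 122.12 ⇒ 122.
PM10 282.3: bracket 189.1–296.1 → index 101–150; slope 49/107.0, offset 93.2.
AQI = 101 + 49/107.0·93.2 ≈ 143.68 ⇒ 144.
Sub-indices: O₃→204, CO→127, SO₂→95, PM2.5→122, PM10→144. Ranked high→low: 204, 144, 127, 122, 95. Second-highest sub-index = 144.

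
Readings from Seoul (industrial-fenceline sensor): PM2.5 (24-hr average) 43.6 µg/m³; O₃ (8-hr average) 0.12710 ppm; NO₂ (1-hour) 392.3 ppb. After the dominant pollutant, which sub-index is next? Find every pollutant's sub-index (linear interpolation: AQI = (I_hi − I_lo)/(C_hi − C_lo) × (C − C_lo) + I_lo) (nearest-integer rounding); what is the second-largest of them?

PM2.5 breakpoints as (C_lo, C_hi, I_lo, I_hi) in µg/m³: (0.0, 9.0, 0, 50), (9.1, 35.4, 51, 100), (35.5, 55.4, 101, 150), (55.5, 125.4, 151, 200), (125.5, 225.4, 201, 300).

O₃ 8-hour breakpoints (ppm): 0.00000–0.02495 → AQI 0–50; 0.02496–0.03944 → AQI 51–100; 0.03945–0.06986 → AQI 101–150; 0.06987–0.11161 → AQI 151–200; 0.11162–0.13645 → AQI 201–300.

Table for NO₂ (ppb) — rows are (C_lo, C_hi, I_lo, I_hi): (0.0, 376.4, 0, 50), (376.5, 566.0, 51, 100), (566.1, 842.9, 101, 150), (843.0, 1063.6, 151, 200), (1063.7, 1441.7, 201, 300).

PM2.5: 43.6 lies in 35.5–55.4, so I_lo=101, I_hi=150, C_lo=35.5, C_hi=55.4.
(150−101)/(55.4−35.5) × (43.6−35.5) + 101 = 49/19.9 × 8.1 + 101 ≈ 120.94 → 121.
O₃ 0.12710: bracket 0.11162–0.13645 → index 201–300; slope 99/0.02483, offset 0.01548.
AQI = 201 + 99/0.02483·0.01548 ≈ 262.72 ⇒ 263.
NO₂: 392.3 lies in 376.5–566.0, so I_lo=51, I_hi=100, C_lo=376.5, C_hi=566.0.
(100−51)/(566.0−376.5) × (392.3−376.5) + 51 = 49/189.5 × 15.8 + 51 ≈ 55.09 → 55.
Sub-indices: PM2.5→121, O₃→263, NO₂→55. Ranked high→low: 263, 121, 55. Second-highest sub-index = 121.

121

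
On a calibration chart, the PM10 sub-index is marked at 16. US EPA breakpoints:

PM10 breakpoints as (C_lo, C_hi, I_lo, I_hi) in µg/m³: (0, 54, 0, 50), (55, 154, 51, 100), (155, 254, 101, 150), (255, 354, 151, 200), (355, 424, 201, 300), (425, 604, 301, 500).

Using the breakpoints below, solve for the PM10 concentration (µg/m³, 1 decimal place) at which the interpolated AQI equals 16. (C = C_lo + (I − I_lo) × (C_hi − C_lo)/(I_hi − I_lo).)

17.3

AQI 16 lies in the 0–50 band, which corresponds to 0–54 µg/m³.
C = 0 + (16−0)×(54−0)/(50−0) = 0 + 16×54/50 ≈ 17.280 µg/m³ → 17.3 µg/m³ to 1 dp.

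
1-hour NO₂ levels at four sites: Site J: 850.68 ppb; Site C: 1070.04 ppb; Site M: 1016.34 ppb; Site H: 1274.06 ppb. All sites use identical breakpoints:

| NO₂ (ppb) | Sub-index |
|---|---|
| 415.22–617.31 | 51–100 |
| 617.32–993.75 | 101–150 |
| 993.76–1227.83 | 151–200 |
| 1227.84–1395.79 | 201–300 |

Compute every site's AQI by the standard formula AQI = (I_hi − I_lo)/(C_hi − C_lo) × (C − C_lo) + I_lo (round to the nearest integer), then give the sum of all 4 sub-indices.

682

Site J: 850.68 ∈ [617.32, 993.75] ↔ index [101, 150].
101 + (850.68−617.32)·(150−101)/(993.75−617.32) = 101 + 233.36·49/376.43 ≈ 131.38, so AQI = 131.
Site C 1070.04: bracket 993.76–1227.83 → index 151–200; slope 49/234.07, offset 76.28.
AQI = 151 + 49/234.07·76.28 ≈ 166.97 ⇒ 167.
Site M: 1016.34 ∈ [993.76, 1227.83] ↔ index [151, 200].
151 + (1016.34−993.76)·(200−151)/(1227.83−993.76) = 151 + 22.58·49/234.07 ≈ 155.73, so AQI = 156.
Site H: 1274.06 lies in 1227.84–1395.79, so I_lo=201, I_hi=300, C_lo=1227.84, C_hi=1395.79.
(300−201)/(1395.79−1227.84) × (1274.06−1227.84) + 201 = 99/167.95 × 46.22 + 201 ≈ 228.24 → 228.
AQIs: Site J=131, Site C=167, Site M=156, Site H=228. Sum = 131 + 167 + 156 + 228 = 682.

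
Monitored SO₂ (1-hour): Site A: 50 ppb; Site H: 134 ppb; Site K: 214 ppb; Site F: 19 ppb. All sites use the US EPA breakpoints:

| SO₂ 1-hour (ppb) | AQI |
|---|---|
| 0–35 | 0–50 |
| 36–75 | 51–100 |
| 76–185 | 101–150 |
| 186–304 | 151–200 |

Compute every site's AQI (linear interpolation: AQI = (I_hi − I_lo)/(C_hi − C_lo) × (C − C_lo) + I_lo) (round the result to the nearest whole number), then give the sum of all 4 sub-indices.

Site A: row 36–75 (AQI 51–100). (100−51)·(50−36)/(75−36) + 51 = 49·14/39 + 51 ≈ 68.59 → 69.
Site H: 134 ∈ [76, 185] ↔ index [101, 150].
101 + (134−76)·(150−101)/(185−76) = 101 + 58·49/109 ≈ 127.07, so AQI = 127.
Site K: row 186–304 (AQI 151–200). (200−151)·(214−186)/(304−186) + 151 = 49·28/118 + 151 ≈ 162.63 → 163.
Site F: 19 lies in 0–35, so I_lo=0, I_hi=50, C_lo=0, C_hi=35.
(50−0)/(35−0) × (19−0) + 0 = 50/35 × 19 + 0 ≈ 27.14 → 27.
AQIs: Site A=69, Site H=127, Site K=163, Site F=27. Sum = 69 + 127 + 163 + 27 = 386.

386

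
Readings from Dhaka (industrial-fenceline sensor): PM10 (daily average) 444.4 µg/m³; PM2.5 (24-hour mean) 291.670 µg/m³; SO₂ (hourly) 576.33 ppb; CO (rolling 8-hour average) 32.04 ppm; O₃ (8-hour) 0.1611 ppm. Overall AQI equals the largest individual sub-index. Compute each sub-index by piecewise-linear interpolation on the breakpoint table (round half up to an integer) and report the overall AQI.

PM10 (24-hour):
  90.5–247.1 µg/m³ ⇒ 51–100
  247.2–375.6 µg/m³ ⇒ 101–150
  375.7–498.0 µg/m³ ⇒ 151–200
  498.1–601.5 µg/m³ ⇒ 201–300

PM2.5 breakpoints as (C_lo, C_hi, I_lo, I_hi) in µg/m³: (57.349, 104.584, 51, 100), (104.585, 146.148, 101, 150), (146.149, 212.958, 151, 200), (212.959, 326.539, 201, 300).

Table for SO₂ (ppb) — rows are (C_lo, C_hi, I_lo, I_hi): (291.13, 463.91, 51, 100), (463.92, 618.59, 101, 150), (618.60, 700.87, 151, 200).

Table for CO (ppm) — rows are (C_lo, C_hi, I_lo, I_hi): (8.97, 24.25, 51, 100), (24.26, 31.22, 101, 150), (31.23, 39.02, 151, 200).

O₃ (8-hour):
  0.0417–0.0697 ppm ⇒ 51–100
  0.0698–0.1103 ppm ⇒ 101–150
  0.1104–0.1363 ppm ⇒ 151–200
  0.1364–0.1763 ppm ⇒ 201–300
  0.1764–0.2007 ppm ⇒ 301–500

270

PM10: row 375.7–498.0 (AQI 151–200). (200−151)·(444.4−375.7)/(498.0−375.7) + 151 = 49·68.7/122.3 + 151 ≈ 178.52 → 179.
PM2.5: 291.670 ∈ [212.959, 326.539] ↔ index [201, 300].
201 + (291.670−212.959)·(300−201)/(326.539−212.959) = 201 + 78.711·99/113.580 ≈ 269.61, so AQI = 270.
SO₂: 576.33 ∈ [463.92, 618.59] ↔ index [101, 150].
101 + (576.33−463.92)·(150−101)/(618.59−463.92) = 101 + 112.41·49/154.67 ≈ 136.61, so AQI = 137.
CO: 32.04 lies in 31.23–39.02, so I_lo=151, I_hi=200, C_lo=31.23, C_hi=39.02.
(200−151)/(39.02−31.23) × (32.04−31.23) + 151 = 49/7.79 × 0.81 + 151 ≈ 156.09 → 156.
O₃: row 0.1364–0.1763 (AQI 201–300). (300−201)·(0.1611−0.1364)/(0.1763−0.1364) + 201 = 99·0.0247/0.0399 + 201 ≈ 262.29 → 262.
Sub-indices: PM10→179, PM2.5→270, SO₂→137, CO→156, O₃→262. Overall AQI = max = 270; dominant pollutant is PM2.5.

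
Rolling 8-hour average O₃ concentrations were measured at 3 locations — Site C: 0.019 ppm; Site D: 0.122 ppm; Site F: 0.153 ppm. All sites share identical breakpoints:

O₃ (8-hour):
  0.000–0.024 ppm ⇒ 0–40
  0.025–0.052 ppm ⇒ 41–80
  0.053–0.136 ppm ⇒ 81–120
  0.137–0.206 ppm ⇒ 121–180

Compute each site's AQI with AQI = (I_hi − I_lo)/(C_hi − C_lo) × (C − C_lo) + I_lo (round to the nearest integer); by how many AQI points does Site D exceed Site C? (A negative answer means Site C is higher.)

Site C: 0.019 lies in 0.000–0.024, so I_lo=0, I_hi=40, C_lo=0.000, C_hi=0.024.
(40−0)/(0.024−0.000) × (0.019−0.000) + 0 = 40/0.024 × 0.019 + 0 ≈ 31.67 → 32.
Site D: row 0.053–0.136 (AQI 81–120). (120−81)·(0.122−0.053)/(0.136−0.053) + 81 = 39·0.069/0.083 + 81 ≈ 113.42 → 113.
Site F: 0.153 ∈ [0.137, 0.206] ↔ index [121, 180].
121 + (0.153−0.137)·(180−121)/(0.206−0.137) = 121 + 0.016·59/0.069 ≈ 134.68, so AQI = 135.
AQIs: Site C=32, Site D=113, Site F=135. Site D (113) − Site C (32) = 81.

81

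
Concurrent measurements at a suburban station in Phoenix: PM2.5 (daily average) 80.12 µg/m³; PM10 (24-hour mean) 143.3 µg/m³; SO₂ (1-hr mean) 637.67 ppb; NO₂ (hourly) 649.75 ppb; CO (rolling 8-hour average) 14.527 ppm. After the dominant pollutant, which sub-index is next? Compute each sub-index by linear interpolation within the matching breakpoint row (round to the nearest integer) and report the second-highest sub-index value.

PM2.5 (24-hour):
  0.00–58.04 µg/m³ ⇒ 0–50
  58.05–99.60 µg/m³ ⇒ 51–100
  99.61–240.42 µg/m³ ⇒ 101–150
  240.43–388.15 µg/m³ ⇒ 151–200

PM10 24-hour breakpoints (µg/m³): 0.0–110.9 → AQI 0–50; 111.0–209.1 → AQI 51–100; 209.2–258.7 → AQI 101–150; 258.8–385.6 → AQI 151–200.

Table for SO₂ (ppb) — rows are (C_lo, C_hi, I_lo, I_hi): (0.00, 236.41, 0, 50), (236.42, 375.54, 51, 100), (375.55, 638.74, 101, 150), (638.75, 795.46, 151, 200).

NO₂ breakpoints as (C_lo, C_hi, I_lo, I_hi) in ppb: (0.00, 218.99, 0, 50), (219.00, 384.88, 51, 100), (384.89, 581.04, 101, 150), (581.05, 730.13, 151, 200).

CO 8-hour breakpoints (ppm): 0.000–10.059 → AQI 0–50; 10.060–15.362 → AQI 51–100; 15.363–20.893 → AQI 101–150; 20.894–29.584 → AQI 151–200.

150

PM2.5: 80.12 lies in 58.05–99.60, so I_lo=51, I_hi=100, C_lo=58.05, C_hi=99.60.
(100−51)/(99.60−58.05) × (80.12−58.05) + 51 = 49/41.55 × 22.07 + 51 ≈ 77.03 → 77.
PM10 143.3: bracket 111.0–209.1 → index 51–100; slope 49/98.1, offset 32.3.
AQI = 51 + 49/98.1·32.3 ≈ 67.13 ⇒ 67.
SO₂: row 375.55–638.74 (AQI 101–150). (150−101)·(637.67−375.55)/(638.74−375.55) + 101 = 49·262.12/263.19 + 101 ≈ 149.80 → 150.
NO₂ 649.75: bracket 581.05–730.13 → index 151–200; slope 49/149.08, offset 68.70.
AQI = 151 + 49/149.08·68.70 ≈ 173.58 ⇒ 174.
CO: 14.527 ∈ [10.060, 15.362] ↔ index [51, 100].
51 + (14.527−10.060)·(100−51)/(15.362−10.060) = 51 + 4.467·49/5.302 ≈ 92.28, so AQI = 92.
Sub-indices: PM2.5→77, PM10→67, SO₂→150, NO₂→174, CO→92. Ranked high→low: 174, 150, 92, 77, 67. Second-highest sub-index = 150.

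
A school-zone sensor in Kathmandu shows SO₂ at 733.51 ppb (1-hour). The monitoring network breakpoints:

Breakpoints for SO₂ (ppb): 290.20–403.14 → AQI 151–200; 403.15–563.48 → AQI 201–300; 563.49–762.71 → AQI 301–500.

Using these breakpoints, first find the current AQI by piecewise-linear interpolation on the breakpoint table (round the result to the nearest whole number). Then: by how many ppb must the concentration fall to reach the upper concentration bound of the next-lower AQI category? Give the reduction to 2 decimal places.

170.03

SO₂ 733.51: bracket 563.49–762.71 → index 301–500; slope 199/199.22, offset 170.02.
AQI = 301 + 199/199.22·170.02 ≈ 470.83 ⇒ 471.
Current AQI 471 is in the Hazardous range (301–500). The next-lower category tops out at AQI 300, whose upper concentration bound is 563.48 ppb.
Reduction needed = 733.51 − 563.48 = 170.03 ppb.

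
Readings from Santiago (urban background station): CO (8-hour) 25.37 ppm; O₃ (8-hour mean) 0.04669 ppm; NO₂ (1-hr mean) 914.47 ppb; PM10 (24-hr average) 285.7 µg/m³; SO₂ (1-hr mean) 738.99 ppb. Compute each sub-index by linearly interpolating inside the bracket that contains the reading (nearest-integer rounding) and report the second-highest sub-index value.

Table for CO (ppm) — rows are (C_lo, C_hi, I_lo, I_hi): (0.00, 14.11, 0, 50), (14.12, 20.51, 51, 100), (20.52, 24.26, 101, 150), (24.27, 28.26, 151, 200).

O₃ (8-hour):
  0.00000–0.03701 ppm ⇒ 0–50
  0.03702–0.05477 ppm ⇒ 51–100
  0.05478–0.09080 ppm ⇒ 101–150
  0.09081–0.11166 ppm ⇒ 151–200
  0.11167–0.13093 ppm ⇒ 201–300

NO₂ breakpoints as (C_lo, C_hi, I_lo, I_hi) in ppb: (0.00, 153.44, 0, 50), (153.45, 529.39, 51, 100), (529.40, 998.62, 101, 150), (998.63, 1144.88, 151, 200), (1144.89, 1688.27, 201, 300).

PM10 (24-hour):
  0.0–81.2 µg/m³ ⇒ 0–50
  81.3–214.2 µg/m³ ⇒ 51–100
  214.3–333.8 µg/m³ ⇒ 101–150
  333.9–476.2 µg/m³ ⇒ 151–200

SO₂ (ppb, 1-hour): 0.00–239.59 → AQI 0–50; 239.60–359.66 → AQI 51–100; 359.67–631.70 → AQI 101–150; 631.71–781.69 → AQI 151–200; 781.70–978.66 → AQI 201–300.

165

CO: 25.37 ∈ [24.27, 28.26] ↔ index [151, 200].
151 + (25.37−24.27)·(200−151)/(28.26−24.27) = 151 + 1.10·49/3.99 ≈ 164.51, so AQI = 165.
O₃: 0.04669 ∈ [0.03702, 0.05477] ↔ index [51, 100].
51 + (0.04669−0.03702)·(100−51)/(0.05477−0.03702) = 51 + 0.00967·49/0.01775 ≈ 77.69, so AQI = 78.
NO₂: row 529.40–998.62 (AQI 101–150). (150−101)·(914.47−529.40)/(998.62−529.40) + 101 = 49·385.07/469.22 + 101 ≈ 141.21 → 141.
PM10: 285.7 lies in 214.3–333.8, so I_lo=101, I_hi=150, C_lo=214.3, C_hi=333.8.
(150−101)/(333.8−214.3) × (285.7−214.3) + 101 = 49/119.5 × 71.4 + 101 ≈ 130.28 → 130.
SO₂ 738.99: bracket 631.71–781.69 → index 151–200; slope 49/149.98, offset 107.28.
AQI = 151 + 49/149.98·107.28 ≈ 186.05 ⇒ 186.
Sub-indices: CO→165, O₃→78, NO₂→141, PM10→130, SO₂→186. Ranked high→low: 186, 165, 141, 130, 78. Second-highest sub-index = 165.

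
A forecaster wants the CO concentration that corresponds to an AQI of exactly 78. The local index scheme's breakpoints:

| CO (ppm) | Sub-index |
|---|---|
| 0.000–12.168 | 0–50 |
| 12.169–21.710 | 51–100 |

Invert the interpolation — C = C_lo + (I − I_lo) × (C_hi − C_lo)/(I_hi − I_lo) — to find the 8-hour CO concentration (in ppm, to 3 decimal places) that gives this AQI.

17.426

AQI 78 lies in the 51–100 band, which corresponds to 12.169–21.710 ppm.
C = 12.169 + (78−51)×(21.710−12.169)/(100−51) = 12.169 + 27×9.541/49 ≈ 17.42629 ppm → 17.426 ppm to 3 dp.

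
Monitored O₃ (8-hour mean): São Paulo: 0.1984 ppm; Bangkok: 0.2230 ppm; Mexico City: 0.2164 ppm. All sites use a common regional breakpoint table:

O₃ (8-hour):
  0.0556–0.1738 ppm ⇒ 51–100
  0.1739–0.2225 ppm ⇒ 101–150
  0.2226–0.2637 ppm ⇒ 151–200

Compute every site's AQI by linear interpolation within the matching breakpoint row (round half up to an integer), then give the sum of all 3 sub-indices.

São Paulo 0.1984: bracket 0.1739–0.2225 → index 101–150; slope 49/0.0486, offset 0.0245.
AQI = 101 + 49/0.0486·0.0245 ≈ 125.70 ⇒ 126.
Bangkok 0.2230: bracket 0.2226–0.2637 → index 151–200; slope 49/0.0411, offset 0.0004.
AQI = 151 + 49/0.0411·0.0004 ≈ 151.48 ⇒ 151.
Mexico City 0.2164: bracket 0.1739–0.2225 → index 101–150; slope 49/0.0486, offset 0.0425.
AQI = 101 + 49/0.0486·0.0425 ≈ 143.85 ⇒ 144.
AQIs: São Paulo=126, Bangkok=151, Mexico City=144. Sum = 126 + 151 + 144 = 421.

421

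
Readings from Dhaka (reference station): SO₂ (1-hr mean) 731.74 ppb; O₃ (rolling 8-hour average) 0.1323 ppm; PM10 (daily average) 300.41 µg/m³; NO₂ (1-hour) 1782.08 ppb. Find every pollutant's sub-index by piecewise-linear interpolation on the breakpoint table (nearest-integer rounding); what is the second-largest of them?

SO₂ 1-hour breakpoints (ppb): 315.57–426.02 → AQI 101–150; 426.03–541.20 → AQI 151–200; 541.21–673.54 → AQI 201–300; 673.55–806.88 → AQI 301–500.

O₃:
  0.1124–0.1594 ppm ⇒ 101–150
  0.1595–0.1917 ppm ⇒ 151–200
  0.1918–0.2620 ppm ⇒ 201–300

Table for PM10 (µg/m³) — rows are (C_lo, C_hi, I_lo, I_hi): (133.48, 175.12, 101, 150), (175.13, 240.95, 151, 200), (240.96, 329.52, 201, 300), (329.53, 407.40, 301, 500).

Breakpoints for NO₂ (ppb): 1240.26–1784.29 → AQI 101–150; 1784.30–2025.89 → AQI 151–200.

267

SO₂: 731.74 lies in 673.55–806.88, so I_lo=301, I_hi=500, C_lo=673.55, C_hi=806.88.
(500−301)/(806.88−673.55) × (731.74−673.55) + 301 = 199/133.33 × 58.19 + 301 ≈ 387.85 → 388.
O₃: row 0.1124–0.1594 (AQI 101–150). (150−101)·(0.1323−0.1124)/(0.1594−0.1124) + 101 = 49·0.0199/0.0470 + 101 ≈ 121.75 → 122.
PM10: row 240.96–329.52 (AQI 201–300). (300−201)·(300.41−240.96)/(329.52−240.96) + 201 = 99·59.45/88.56 + 201 ≈ 267.46 → 267.
NO₂: 1782.08 ∈ [1240.26, 1784.29] ↔ index [101, 150].
101 + (1782.08−1240.26)·(150−101)/(1784.29−1240.26) = 101 + 541.82·49/544.03 ≈ 149.80, so AQI = 150.
Sub-indices: SO₂→388, O₃→122, PM10→267, NO₂→150. Ranked high→low: 388, 267, 150, 122. Second-highest sub-index = 267.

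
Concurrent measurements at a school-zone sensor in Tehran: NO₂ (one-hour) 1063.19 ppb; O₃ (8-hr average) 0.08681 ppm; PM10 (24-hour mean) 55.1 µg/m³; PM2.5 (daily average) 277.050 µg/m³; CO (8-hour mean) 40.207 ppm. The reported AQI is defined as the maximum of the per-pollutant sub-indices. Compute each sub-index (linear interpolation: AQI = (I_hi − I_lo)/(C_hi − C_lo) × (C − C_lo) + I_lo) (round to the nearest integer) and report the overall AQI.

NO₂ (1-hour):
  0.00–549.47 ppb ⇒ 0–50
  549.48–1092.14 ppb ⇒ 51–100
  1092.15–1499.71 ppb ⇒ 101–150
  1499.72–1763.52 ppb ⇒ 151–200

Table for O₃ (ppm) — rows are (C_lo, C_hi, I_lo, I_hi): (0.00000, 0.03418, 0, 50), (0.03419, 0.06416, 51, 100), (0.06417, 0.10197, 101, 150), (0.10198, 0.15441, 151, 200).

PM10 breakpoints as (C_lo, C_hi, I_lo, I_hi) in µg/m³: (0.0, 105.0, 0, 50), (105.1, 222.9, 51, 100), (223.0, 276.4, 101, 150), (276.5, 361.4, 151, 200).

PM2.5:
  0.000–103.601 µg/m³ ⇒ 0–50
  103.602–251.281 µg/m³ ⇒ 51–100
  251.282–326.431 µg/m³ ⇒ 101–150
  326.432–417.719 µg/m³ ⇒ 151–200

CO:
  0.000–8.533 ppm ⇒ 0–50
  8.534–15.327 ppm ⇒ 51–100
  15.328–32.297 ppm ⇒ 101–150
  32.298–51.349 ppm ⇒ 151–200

NO₂: 1063.19 lies in 549.48–1092.14, so I_lo=51, I_hi=100, C_lo=549.48, C_hi=1092.14.
(100−51)/(1092.14−549.48) × (1063.19−549.48) + 51 = 49/542.66 × 513.71 + 51 ≈ 97.39 → 97.
O₃: 0.08681 ∈ [0.06417, 0.10197] ↔ index [101, 150].
101 + (0.08681−0.06417)·(150−101)/(0.10197−0.06417) = 101 + 0.02264·49/0.03780 ≈ 130.35, so AQI = 130.
PM10: 55.1 lies in 0.0–105.0, so I_lo=0, I_hi=50, C_lo=0.0, C_hi=105.0.
(50−0)/(105.0−0.0) × (55.1−0.0) + 0 = 50/105.0 × 55.1 + 0 ≈ 26.24 → 26.
PM2.5: 277.050 ∈ [251.282, 326.431] ↔ index [101, 150].
101 + (277.050−251.282)·(150−101)/(326.431−251.282) = 101 + 25.768·49/75.149 ≈ 117.80, so AQI = 118.
CO: row 32.298–51.349 (AQI 151–200). (200−151)·(40.207−32.298)/(51.349−32.298) + 151 = 49·7.909/19.051 + 151 ≈ 171.34 → 171.
Sub-indices: NO₂→97, O₃→130, PM10→26, PM2.5→118, CO→171. Overall AQI = max = 171; dominant pollutant is CO.
AQI 171: Unhealthy.

171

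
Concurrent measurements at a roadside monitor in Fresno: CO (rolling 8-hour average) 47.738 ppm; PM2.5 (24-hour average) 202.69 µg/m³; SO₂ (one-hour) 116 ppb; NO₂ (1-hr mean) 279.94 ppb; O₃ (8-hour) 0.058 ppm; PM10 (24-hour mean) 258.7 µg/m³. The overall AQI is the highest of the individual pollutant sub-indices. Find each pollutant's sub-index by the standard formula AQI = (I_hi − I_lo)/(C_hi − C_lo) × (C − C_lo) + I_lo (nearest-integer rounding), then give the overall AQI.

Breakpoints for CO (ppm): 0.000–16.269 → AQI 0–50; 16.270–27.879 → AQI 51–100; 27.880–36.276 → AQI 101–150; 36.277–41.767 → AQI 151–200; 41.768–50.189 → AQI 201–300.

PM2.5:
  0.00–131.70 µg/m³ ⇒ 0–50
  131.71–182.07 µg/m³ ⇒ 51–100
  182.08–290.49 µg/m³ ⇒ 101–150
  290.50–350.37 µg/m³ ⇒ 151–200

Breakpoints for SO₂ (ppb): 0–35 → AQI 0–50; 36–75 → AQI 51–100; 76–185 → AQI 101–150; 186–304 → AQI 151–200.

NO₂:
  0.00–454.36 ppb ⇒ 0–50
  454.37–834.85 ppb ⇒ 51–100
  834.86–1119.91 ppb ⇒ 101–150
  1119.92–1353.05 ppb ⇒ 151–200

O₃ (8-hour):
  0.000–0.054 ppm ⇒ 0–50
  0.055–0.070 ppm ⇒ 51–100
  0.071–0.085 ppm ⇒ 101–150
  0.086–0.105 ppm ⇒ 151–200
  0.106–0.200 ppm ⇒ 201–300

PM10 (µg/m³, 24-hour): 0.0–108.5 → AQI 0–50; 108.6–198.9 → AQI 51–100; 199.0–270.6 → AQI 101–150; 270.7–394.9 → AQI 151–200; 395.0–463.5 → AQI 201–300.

271

CO: 47.738 lies in 41.768–50.189, so I_lo=201, I_hi=300, C_lo=41.768, C_hi=50.189.
(300−201)/(50.189−41.768) × (47.738−41.768) + 201 = 99/8.421 × 5.970 + 201 ≈ 271.19 → 271.
PM2.5: row 182.08–290.49 (AQI 101–150). (150−101)·(202.69−182.08)/(290.49−182.08) + 101 = 49·20.61/108.41 + 101 ≈ 110.32 → 110.
SO₂ 116: bracket 76–185 → index 101–150; slope 49/109, offset 40.
AQI = 101 + 49/109·40 ≈ 118.98 ⇒ 119.
NO₂ 279.94: bracket 0.00–454.36 → index 0–50; slope 50/454.36, offset 279.94.
AQI = 0 + 50/454.36·279.94 ≈ 30.81 ⇒ 31.
O₃: row 0.055–0.070 (AQI 51–100). (100−51)·(0.058−0.055)/(0.070−0.055) + 51 = 49·0.003/0.015 + 51 ≈ 60.80 → 61.
PM10 258.7: bracket 199.0–270.6 → index 101–150; slope 49/71.6, offset 59.7.
AQI = 101 + 49/71.6·59.7 ≈ 141.86 ⇒ 142.
Sub-indices: CO→271, PM2.5→110, SO₂→119, NO₂→31, O₃→61, PM10→142. Overall AQI = max = 271; dominant pollutant is CO.
AQI 271: Very Unhealthy.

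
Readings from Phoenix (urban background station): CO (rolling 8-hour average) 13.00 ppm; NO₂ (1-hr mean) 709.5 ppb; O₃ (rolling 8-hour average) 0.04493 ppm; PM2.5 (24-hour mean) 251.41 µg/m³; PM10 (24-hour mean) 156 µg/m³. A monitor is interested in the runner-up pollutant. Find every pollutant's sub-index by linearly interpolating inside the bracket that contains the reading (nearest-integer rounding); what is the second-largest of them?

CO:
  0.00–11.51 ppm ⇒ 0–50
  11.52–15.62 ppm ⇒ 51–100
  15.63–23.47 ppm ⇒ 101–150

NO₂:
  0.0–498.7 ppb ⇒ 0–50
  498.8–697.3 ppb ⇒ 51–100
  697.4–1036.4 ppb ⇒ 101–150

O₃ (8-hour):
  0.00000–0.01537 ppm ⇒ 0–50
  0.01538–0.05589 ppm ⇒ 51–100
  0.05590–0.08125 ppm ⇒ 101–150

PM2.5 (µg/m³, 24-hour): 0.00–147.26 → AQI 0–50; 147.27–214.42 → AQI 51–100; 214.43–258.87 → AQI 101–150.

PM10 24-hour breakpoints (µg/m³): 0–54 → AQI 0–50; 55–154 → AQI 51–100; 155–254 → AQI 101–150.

103

CO: row 11.52–15.62 (AQI 51–100). (100−51)·(13.00−11.52)/(15.62−11.52) + 51 = 49·1.48/4.10 + 51 ≈ 68.69 → 69.
NO₂ 709.5: bracket 697.4–1036.4 → index 101–150; slope 49/339.0, offset 12.1.
AQI = 101 + 49/339.0·12.1 ≈ 102.75 ⇒ 103.
O₃: row 0.01538–0.05589 (AQI 51–100). (100−51)·(0.04493−0.01538)/(0.05589−0.01538) + 51 = 49·0.02955/0.04051 + 51 ≈ 86.74 → 87.
PM2.5: row 214.43–258.87 (AQI 101–150). (150−101)·(251.41−214.43)/(258.87−214.43) + 101 = 49·36.98/44.44 + 101 ≈ 141.77 → 142.
PM10 156: bracket 155–254 → index 101–150; slope 49/99, offset 1.
AQI = 101 + 49/99·1 ≈ 101.49 ⇒ 101.
Sub-indices: CO→69, NO₂→103, O₃→87, PM2.5→142, PM10→101. Ranked high→low: 142, 103, 101, 87, 69. Second-highest sub-index = 103.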